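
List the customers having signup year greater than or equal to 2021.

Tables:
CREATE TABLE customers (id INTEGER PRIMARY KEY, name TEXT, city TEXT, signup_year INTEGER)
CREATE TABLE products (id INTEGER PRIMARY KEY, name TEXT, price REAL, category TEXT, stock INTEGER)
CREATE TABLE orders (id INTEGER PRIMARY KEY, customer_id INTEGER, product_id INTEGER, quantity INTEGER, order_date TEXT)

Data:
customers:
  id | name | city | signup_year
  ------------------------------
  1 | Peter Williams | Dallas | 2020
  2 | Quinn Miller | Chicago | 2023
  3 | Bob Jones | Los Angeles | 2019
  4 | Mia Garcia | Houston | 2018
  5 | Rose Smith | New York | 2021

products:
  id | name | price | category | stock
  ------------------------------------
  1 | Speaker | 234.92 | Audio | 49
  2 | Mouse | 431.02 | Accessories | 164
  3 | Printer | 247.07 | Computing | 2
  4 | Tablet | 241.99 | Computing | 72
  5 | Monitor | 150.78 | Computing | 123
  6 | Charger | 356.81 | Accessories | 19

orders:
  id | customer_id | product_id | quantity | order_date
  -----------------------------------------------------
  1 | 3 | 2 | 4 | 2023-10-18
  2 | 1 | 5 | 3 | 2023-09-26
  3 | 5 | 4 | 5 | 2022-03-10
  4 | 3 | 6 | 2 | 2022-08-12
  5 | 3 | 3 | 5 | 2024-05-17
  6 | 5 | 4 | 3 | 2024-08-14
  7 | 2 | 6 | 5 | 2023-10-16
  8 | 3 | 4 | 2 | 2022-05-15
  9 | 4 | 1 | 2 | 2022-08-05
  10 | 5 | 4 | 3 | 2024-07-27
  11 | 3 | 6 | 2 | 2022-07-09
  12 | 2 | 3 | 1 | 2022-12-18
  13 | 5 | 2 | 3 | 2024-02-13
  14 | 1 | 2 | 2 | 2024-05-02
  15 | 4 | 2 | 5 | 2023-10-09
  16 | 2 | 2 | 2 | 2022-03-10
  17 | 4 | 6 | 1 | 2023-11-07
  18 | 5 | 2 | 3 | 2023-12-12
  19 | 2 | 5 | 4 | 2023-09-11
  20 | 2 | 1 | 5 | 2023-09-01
SELECT name, signup_year FROM customers WHERE signup_year >= 2021

Execution result:
name | signup_year
Quinn Miller | 2023
Rose Smith | 2021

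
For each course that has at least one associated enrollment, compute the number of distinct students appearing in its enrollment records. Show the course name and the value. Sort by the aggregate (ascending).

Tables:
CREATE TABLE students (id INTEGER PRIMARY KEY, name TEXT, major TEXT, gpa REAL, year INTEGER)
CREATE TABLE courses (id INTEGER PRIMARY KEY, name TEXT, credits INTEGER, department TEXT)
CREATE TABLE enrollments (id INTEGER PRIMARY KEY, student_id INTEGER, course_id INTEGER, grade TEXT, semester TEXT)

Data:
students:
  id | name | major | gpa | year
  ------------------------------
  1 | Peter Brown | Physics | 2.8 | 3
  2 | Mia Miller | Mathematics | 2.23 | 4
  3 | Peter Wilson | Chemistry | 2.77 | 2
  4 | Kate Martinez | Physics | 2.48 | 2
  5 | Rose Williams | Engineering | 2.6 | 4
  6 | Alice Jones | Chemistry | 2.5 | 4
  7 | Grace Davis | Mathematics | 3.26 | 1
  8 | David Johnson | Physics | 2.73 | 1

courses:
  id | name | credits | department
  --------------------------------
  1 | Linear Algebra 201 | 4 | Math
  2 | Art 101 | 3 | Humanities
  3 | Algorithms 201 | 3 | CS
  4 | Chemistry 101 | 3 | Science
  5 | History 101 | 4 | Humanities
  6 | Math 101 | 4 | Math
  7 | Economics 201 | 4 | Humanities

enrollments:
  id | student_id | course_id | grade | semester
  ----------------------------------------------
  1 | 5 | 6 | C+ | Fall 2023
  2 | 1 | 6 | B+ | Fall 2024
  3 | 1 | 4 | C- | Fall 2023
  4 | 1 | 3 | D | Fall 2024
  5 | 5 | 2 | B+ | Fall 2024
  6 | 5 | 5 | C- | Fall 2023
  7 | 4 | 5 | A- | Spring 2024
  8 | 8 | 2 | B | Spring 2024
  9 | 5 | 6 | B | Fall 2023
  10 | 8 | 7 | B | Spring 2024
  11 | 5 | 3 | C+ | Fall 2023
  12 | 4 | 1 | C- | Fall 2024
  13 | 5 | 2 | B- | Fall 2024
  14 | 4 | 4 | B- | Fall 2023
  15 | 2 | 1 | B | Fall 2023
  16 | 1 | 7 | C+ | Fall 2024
SELECT p.name, COUNT(DISTINCT c.student_id) AS distinct_student_count FROM enrollments c JOIN courses p ON c.course_id = p.id GROUP BY p.id, p.name ORDER BY distinct_student_count ASC

Execution result:
name | distinct_student_count
Linear Algebra 201 | 2
Art 101 | 2
Algorithms 201 | 2
Chemistry 101 | 2
History 101 | 2
Math 101 | 2
Economics 201 | 2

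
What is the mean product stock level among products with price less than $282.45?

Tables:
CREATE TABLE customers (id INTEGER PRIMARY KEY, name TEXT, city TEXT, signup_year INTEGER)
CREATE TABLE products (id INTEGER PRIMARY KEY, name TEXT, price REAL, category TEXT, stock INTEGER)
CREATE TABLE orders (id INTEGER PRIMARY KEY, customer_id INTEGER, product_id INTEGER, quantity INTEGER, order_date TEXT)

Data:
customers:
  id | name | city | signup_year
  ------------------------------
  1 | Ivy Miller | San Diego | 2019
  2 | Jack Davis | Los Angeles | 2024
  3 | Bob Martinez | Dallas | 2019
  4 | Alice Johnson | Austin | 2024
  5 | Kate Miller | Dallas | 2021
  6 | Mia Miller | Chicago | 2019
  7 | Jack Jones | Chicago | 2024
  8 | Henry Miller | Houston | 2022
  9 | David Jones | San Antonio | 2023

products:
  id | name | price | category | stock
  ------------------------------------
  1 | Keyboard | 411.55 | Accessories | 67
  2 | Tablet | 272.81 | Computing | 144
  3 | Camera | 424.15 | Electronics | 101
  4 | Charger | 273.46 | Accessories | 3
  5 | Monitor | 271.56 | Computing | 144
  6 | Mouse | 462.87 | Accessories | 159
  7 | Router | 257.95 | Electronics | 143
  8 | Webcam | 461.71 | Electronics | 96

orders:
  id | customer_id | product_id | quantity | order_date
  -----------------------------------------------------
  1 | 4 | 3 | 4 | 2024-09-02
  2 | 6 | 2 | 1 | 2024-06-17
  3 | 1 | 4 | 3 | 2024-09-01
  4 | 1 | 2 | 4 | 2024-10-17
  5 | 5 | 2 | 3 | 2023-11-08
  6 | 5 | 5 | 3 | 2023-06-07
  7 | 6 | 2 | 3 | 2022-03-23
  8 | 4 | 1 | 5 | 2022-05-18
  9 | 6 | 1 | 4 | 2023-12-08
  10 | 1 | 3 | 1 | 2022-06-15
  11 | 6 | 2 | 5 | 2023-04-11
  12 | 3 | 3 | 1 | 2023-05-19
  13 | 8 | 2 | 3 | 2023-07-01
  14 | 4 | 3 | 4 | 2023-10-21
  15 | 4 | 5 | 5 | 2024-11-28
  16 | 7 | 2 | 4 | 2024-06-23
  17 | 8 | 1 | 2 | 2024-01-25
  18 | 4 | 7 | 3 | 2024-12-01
SELECT AVG(stock) FROM products WHERE price < 282.45

Execution result:
108.50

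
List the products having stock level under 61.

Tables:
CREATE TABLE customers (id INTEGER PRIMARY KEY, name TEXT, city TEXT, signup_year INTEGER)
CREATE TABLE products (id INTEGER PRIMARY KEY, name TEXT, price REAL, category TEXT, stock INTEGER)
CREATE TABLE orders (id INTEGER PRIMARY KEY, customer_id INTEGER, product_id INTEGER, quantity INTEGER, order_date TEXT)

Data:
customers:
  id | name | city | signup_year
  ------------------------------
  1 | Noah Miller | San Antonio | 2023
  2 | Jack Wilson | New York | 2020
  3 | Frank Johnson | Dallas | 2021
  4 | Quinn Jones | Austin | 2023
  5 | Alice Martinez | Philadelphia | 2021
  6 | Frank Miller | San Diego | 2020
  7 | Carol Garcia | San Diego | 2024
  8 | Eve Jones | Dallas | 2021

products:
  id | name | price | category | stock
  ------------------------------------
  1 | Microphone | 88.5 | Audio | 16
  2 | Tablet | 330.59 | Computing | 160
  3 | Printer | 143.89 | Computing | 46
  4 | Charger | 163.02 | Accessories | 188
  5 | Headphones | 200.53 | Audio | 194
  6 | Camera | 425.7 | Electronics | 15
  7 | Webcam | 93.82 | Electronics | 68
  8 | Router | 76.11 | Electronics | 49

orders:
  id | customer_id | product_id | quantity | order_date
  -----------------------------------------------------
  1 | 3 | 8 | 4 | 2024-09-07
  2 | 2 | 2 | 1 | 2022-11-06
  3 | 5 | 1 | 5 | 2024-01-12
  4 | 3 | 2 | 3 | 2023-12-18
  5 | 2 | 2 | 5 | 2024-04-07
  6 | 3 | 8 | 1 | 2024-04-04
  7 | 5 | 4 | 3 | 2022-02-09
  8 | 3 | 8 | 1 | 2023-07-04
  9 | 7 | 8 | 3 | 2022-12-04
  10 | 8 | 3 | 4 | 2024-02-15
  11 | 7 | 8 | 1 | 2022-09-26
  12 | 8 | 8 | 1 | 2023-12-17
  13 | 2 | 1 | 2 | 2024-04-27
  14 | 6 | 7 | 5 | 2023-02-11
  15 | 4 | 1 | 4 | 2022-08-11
SELECT name, stock FROM products WHERE stock < 61

Execution result:
name | stock
Microphone | 16
Printer | 46
Camera | 15
Router | 49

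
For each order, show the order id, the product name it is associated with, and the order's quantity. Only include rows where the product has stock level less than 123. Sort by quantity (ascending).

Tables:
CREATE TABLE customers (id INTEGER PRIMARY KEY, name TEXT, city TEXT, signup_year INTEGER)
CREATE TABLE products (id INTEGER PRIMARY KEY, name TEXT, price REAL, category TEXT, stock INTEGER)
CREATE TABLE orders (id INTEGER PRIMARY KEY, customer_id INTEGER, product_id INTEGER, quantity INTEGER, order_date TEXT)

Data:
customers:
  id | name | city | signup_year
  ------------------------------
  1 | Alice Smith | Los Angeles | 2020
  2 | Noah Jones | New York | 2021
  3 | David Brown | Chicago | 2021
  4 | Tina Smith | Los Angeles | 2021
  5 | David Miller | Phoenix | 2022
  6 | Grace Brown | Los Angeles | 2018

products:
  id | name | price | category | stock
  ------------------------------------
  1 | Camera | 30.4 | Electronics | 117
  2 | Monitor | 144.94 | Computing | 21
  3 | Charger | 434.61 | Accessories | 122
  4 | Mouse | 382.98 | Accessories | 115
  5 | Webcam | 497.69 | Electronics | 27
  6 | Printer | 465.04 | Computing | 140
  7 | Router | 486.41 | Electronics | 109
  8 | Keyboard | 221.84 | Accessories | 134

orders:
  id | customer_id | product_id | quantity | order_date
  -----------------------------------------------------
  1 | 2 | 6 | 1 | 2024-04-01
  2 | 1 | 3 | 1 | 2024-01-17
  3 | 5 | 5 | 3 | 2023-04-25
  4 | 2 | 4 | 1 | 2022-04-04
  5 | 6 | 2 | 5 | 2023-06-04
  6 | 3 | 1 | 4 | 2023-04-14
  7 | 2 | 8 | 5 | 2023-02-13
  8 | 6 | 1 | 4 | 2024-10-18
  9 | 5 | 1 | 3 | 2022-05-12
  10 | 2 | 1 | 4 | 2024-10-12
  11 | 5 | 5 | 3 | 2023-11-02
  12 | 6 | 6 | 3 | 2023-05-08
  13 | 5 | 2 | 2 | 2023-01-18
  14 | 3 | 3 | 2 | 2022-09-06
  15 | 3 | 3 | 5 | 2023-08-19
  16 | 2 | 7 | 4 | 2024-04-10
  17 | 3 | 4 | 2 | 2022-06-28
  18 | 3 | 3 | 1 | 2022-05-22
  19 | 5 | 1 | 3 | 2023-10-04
SELECT c.id, p.name AS product, c.quantity FROM orders c JOIN products p ON c.product_id = p.id WHERE p.stock < 123 ORDER BY c.quantity ASC

Execution result:
id | product | quantity
2 | Charger | 1
4 | Mouse | 1
18 | Charger | 1
13 | Monitor | 2
14 | Charger | 2
17 | Mouse | 2
3 | Webcam | 3
9 | Camera | 3
11 | Webcam | 3
19 | Camera | 3
6 | Camera | 4
8 | Camera | 4
10 | Camera | 4
16 | Router | 4
5 | Monitor | 5
15 | Charger | 5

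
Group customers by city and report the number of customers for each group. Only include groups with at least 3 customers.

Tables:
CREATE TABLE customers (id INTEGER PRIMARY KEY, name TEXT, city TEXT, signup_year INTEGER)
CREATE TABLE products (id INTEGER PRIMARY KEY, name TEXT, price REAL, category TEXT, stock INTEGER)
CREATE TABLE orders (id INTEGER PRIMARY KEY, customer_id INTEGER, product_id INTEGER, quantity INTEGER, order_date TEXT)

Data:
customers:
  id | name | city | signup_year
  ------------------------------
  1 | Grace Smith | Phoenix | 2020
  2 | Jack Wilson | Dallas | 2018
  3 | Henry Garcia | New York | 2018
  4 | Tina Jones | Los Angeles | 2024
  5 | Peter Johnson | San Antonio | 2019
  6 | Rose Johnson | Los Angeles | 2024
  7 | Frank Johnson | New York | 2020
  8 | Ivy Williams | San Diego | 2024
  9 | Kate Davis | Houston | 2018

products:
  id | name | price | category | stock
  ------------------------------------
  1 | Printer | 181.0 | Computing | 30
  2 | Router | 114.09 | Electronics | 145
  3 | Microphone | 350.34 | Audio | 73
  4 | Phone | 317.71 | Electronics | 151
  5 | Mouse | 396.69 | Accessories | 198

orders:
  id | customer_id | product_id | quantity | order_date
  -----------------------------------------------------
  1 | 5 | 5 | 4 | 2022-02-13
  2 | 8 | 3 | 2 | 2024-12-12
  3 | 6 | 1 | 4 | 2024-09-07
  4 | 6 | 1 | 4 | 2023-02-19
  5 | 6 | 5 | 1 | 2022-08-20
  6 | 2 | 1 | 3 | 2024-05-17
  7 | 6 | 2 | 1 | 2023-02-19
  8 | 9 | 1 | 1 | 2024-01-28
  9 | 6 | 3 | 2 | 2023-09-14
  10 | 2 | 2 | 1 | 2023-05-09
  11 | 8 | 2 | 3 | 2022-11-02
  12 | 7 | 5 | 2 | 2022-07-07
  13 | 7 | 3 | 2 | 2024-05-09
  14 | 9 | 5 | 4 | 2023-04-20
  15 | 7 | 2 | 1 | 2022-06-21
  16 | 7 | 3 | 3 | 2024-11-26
SELECT city, COUNT(*) AS n FROM customers GROUP BY city HAVING COUNT(*) >= 3

Execution result:
(no rows)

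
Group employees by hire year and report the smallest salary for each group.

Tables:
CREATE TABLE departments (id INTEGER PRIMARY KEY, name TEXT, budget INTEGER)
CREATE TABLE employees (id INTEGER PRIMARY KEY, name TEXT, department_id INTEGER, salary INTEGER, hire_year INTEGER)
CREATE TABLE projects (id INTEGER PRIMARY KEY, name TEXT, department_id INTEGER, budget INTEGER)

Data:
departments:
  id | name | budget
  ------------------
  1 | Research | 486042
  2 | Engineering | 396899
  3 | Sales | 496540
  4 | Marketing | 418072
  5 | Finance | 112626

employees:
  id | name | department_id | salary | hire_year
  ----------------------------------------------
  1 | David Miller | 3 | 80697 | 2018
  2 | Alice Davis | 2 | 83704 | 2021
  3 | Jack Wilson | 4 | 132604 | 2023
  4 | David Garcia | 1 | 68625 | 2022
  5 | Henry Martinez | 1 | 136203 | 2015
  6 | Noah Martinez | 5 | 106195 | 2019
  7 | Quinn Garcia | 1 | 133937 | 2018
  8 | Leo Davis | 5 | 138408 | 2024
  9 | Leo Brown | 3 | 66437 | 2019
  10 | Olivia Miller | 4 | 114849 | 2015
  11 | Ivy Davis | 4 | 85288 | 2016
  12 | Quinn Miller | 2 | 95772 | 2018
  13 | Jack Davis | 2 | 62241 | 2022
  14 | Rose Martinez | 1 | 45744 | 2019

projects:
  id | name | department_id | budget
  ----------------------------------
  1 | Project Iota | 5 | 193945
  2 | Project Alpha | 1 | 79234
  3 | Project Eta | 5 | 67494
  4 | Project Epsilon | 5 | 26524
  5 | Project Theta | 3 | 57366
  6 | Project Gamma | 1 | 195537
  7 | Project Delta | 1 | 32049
SELECT hire_year, MIN(salary) AS min_salary FROM employees GROUP BY hire_year

Execution result:
hire_year | min_salary
2015 | 114849
2016 | 85288
2018 | 80697
2019 | 45744
2021 | 83704
2022 | 62241
2023 | 132604
2024 | 138408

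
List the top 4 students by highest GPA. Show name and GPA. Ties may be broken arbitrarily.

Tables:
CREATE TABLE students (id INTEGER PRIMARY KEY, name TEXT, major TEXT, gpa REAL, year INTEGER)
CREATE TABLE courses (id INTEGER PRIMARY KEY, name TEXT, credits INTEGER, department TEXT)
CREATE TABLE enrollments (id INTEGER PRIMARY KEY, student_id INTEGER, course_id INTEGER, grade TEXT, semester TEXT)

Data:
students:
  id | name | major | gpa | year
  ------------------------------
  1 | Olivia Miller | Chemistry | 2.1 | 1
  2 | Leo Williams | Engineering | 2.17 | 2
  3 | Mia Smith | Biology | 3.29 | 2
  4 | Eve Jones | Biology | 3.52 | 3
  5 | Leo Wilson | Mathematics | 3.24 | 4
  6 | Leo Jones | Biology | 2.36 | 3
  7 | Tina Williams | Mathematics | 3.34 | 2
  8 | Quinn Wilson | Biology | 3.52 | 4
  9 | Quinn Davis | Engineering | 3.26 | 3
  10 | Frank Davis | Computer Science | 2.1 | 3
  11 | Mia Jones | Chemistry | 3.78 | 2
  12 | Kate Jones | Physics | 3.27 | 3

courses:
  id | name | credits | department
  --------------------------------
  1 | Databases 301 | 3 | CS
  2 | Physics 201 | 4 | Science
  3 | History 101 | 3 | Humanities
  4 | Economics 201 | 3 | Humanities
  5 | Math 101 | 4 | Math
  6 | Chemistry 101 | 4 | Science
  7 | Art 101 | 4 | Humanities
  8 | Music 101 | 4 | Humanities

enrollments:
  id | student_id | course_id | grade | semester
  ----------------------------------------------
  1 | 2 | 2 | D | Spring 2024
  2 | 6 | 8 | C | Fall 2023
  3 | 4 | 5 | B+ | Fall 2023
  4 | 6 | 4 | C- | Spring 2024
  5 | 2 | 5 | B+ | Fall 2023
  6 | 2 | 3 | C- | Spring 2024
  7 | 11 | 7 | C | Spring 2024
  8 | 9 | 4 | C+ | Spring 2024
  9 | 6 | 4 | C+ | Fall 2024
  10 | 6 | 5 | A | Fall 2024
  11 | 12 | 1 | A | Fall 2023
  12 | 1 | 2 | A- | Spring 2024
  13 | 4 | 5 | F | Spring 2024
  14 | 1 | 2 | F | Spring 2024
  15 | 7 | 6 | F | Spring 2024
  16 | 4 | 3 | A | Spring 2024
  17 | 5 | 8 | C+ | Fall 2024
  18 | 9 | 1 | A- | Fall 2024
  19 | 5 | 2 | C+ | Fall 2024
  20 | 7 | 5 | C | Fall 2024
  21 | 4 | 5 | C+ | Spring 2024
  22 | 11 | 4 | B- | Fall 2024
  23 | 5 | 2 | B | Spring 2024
SELECT name, gpa FROM students ORDER BY gpa DESC LIMIT 4

Execution result:
name | gpa
Mia Jones | 3.78
Eve Jones | 3.52
Quinn Wilson | 3.52
Tina Williams | 3.34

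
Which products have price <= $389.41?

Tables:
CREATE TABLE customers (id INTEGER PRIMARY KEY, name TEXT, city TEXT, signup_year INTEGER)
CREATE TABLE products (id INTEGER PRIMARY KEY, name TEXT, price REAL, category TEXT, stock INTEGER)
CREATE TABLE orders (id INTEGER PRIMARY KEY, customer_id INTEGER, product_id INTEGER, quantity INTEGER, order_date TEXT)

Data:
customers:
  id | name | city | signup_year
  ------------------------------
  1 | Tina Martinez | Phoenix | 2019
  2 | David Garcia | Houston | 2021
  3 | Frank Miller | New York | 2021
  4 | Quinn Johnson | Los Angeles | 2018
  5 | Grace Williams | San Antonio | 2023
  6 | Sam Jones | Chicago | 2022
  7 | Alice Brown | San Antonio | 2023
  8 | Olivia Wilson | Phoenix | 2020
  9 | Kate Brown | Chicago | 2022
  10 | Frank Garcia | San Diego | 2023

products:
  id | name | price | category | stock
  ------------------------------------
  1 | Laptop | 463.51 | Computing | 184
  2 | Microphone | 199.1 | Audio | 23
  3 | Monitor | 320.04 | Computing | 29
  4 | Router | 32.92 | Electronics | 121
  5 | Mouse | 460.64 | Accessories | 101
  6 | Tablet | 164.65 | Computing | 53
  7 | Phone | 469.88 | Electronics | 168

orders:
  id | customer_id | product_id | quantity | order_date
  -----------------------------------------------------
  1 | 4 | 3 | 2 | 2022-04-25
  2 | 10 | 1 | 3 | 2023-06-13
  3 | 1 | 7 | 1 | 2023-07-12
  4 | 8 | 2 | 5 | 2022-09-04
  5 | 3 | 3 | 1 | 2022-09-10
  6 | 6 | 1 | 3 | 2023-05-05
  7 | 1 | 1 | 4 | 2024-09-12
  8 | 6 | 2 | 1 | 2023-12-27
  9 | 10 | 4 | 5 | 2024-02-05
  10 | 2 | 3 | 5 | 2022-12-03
SELECT name, price FROM products WHERE price <= 389.41

Execution result:
name | price
Microphone | 199.10
Monitor | 320.04
Router | 32.92
Tablet | 164.65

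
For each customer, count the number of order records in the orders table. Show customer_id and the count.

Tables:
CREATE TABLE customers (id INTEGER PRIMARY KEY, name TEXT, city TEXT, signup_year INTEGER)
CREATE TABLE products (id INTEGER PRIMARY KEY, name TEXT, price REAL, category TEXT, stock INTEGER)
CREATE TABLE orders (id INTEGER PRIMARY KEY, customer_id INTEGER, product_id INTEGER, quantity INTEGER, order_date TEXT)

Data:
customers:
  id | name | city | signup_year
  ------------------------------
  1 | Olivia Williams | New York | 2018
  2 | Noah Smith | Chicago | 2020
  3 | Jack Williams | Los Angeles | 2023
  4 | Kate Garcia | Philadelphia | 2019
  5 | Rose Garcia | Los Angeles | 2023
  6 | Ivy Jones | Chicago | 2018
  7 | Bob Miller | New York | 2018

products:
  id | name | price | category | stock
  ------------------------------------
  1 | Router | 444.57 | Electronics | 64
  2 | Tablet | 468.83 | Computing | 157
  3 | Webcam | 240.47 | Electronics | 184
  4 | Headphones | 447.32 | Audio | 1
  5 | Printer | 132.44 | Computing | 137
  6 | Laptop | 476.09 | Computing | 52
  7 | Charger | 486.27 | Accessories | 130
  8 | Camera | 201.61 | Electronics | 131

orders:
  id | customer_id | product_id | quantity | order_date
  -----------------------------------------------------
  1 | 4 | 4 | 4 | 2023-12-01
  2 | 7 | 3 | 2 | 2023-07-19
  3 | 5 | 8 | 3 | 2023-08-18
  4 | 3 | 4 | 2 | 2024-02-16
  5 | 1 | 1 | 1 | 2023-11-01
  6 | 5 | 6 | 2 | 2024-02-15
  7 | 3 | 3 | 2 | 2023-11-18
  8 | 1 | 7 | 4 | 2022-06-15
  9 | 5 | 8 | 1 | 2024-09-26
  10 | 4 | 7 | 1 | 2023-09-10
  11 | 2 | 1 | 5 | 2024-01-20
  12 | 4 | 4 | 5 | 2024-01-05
SELECT customer_id, COUNT(*) AS order_count FROM orders GROUP BY customer_id

Execution result:
customer_id | order_count
1 | 2
2 | 1
3 | 2
4 | 3
5 | 3
7 | 1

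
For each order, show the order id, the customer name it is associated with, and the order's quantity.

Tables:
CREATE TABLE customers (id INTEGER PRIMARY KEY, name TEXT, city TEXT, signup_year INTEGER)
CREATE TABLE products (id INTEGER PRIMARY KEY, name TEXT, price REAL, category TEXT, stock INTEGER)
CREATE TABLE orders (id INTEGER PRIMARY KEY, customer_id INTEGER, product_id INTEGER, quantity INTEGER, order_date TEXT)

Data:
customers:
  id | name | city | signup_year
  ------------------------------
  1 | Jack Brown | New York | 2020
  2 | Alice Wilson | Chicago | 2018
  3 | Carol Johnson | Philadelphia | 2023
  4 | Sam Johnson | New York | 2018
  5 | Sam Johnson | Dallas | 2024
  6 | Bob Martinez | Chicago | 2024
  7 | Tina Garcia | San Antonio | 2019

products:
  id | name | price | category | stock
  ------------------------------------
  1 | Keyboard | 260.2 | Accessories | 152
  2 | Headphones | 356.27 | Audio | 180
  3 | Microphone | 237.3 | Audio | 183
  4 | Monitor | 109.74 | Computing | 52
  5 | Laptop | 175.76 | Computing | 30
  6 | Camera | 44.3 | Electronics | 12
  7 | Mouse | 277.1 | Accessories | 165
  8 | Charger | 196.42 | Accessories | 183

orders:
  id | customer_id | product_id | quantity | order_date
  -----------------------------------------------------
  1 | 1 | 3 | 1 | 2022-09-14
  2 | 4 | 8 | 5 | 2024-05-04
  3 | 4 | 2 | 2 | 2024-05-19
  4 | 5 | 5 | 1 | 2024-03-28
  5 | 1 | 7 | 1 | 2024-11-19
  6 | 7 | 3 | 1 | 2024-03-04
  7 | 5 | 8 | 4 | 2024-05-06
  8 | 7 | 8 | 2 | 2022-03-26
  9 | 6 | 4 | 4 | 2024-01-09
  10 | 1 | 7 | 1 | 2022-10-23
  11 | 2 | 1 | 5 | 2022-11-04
SELECT c.id, p.name AS customer, c.quantity FROM orders c JOIN customers p ON c.customer_id = p.id

Execution result:
id | customer | quantity
1 | Jack Brown | 1
2 | Sam Johnson | 5
3 | Sam Johnson | 2
4 | Sam Johnson | 1
5 | Jack Brown | 1
6 | Tina Garcia | 1
7 | Sam Johnson | 4
8 | Tina Garcia | 2
9 | Bob Martinez | 4
10 | Jack Brown | 1
11 | Alice Wilson | 5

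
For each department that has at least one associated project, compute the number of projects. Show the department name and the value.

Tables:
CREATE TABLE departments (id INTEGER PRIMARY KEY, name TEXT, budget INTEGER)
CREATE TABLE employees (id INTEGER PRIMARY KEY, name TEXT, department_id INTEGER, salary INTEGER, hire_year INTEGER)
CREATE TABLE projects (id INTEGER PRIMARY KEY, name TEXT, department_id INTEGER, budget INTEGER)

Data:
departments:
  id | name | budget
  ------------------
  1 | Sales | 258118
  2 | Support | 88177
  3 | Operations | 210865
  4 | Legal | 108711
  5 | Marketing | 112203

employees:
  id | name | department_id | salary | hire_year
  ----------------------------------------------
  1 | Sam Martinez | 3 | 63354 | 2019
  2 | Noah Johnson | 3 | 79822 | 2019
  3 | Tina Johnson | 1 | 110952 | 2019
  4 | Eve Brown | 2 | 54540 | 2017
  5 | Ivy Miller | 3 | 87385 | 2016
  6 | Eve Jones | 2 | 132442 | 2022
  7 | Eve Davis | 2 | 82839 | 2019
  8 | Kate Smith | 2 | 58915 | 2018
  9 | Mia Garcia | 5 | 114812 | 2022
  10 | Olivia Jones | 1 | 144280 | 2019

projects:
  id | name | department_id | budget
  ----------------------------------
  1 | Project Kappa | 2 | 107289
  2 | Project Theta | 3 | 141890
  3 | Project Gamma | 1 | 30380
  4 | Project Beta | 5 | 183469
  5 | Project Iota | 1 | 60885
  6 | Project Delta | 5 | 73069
SELECT p.name, COUNT(*) AS n FROM projects c JOIN departments p ON c.department_id = p.id GROUP BY p.id, p.name

Execution result:
name | n
Sales | 2
Support | 1
Operations | 1
Marketing | 2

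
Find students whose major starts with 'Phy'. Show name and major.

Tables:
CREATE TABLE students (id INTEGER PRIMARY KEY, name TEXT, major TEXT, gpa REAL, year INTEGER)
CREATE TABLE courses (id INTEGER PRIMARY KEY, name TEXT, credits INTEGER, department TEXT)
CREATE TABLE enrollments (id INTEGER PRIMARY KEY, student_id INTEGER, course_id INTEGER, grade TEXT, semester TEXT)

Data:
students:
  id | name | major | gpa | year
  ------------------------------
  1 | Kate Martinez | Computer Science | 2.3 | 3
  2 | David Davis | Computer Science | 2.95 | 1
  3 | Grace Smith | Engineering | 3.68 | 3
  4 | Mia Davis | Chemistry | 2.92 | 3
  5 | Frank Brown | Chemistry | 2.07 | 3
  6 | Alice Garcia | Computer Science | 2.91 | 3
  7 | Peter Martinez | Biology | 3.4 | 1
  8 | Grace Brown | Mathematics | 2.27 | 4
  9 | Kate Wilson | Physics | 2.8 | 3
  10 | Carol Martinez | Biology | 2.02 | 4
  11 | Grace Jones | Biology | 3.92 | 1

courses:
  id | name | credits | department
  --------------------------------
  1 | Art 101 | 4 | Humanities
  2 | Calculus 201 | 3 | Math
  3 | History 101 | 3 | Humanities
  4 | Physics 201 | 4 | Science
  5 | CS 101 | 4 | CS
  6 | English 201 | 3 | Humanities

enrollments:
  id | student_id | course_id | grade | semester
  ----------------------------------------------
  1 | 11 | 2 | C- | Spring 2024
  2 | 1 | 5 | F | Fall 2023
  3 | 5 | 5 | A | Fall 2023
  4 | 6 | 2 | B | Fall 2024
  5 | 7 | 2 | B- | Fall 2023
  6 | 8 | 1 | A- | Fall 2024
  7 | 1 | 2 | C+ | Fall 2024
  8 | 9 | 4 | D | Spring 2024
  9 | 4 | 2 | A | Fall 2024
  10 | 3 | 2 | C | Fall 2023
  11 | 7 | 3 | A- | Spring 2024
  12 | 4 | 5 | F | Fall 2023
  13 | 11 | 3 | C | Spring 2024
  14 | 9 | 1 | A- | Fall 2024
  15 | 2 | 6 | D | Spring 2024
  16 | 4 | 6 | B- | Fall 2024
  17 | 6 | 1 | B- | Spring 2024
SELECT name, major FROM students WHERE major LIKE 'Phy%'

Execution result:
name | major
Kate Wilson | Physics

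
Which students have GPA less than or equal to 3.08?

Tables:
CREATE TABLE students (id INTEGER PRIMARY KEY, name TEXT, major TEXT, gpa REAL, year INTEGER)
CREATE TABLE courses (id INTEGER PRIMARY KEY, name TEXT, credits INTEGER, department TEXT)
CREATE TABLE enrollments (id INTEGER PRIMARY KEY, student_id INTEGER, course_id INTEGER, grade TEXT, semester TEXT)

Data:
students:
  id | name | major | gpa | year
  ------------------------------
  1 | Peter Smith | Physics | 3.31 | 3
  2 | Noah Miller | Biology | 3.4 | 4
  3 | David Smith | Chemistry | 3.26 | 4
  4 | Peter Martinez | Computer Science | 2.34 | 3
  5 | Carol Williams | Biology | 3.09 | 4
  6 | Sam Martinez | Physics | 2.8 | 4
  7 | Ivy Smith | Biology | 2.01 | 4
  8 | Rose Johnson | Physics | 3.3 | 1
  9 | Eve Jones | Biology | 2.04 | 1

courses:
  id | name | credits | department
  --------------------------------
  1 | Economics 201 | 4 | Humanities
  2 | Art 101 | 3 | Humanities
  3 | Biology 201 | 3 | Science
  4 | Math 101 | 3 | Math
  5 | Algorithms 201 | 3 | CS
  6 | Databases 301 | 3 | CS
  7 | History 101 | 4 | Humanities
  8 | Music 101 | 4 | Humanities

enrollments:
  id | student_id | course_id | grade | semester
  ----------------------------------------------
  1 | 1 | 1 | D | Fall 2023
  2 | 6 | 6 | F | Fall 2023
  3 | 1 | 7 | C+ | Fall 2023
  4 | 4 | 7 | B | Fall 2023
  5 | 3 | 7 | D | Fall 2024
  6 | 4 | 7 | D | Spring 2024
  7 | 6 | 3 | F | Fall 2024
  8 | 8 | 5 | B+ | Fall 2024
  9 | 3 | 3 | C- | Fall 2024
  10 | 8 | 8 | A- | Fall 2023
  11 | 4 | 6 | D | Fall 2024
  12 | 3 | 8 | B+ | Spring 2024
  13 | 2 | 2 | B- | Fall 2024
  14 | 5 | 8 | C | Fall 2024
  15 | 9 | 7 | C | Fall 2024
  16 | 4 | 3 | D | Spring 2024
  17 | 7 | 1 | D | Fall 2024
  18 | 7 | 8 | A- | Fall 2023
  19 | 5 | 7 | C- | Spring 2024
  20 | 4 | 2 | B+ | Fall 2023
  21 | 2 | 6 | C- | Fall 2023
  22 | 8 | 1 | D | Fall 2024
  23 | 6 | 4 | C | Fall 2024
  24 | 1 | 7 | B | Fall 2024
SELECT name, gpa FROM students WHERE gpa <= 3.08

Execution result:
name | gpa
Peter Martinez | 2.34
Sam Martinez | 2.80
Ivy Smith | 2.01
Eve Jones | 2.04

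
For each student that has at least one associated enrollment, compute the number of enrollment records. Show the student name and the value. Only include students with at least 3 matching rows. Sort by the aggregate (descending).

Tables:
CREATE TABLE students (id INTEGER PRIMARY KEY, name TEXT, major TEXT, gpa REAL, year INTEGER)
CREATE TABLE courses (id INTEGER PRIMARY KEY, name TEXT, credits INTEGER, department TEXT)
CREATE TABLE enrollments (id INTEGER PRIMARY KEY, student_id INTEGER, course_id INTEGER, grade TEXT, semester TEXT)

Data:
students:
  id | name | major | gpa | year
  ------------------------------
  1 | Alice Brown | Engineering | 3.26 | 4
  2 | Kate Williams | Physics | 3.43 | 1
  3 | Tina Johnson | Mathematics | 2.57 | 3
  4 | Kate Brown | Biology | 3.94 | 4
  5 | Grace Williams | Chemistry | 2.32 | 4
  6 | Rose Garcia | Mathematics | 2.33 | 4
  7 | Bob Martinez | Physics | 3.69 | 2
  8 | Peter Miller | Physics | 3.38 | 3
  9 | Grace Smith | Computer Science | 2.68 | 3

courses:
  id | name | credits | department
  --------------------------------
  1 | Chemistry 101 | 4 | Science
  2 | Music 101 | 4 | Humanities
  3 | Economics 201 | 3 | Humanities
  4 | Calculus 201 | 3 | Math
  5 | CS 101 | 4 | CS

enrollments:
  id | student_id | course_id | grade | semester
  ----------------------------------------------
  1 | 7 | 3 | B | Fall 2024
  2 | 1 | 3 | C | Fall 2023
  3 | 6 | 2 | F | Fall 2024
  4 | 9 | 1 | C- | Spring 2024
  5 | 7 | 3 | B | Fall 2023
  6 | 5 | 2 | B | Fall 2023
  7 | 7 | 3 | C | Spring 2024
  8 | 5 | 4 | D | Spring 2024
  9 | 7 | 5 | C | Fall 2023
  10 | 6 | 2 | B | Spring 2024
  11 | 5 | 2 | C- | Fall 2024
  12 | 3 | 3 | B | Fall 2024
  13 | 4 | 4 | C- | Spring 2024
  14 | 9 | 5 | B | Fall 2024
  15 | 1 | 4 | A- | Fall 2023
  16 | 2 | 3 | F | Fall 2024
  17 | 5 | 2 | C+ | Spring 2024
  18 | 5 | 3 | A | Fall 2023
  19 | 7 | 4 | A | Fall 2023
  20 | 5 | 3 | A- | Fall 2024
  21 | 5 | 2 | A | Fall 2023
SELECT p.name, COUNT(*) AS n FROM enrollments c JOIN students p ON c.student_id = p.id GROUP BY p.id, p.name HAVING COUNT(*) >= 3 ORDER BY n DESC

Execution result:
name | n
Grace Williams | 7
Bob Martinez | 5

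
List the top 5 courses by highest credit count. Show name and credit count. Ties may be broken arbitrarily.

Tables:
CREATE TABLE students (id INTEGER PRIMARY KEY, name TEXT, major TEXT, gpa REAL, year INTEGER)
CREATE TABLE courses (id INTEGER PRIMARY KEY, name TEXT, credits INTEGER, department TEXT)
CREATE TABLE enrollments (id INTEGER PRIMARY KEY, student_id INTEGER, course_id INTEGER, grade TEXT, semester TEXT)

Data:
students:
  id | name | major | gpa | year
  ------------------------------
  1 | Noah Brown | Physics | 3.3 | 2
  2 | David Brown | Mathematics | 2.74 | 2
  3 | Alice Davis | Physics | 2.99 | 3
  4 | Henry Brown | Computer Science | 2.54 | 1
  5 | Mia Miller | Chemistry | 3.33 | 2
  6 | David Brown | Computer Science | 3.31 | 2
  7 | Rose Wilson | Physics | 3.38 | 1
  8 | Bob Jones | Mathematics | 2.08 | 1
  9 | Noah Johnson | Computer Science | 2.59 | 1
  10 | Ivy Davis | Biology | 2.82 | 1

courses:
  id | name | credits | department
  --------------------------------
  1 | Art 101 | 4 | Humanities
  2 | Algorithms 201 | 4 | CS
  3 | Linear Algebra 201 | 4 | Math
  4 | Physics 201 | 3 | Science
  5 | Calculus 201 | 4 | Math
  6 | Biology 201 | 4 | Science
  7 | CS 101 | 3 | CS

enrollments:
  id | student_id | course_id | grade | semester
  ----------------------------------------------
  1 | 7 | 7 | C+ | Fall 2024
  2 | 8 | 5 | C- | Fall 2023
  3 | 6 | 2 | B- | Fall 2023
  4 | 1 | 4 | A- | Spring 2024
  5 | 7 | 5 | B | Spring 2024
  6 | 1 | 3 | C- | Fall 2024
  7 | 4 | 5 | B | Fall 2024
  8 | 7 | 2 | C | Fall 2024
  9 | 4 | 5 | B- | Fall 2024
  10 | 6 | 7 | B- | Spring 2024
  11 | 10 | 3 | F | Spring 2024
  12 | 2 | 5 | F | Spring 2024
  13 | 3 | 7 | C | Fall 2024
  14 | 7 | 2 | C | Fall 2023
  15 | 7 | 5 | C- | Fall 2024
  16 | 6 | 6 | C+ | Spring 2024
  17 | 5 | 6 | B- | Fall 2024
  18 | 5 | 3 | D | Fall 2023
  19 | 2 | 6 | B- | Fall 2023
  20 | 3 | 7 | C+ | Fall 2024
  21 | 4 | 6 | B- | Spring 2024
SELECT name, credits FROM courses ORDER BY credits DESC LIMIT 5

Execution result:
name | credits
Art 101 | 4
Algorithms 201 | 4
Linear Algebra 201 | 4
Calculus 201 | 4
Biology 201 | 4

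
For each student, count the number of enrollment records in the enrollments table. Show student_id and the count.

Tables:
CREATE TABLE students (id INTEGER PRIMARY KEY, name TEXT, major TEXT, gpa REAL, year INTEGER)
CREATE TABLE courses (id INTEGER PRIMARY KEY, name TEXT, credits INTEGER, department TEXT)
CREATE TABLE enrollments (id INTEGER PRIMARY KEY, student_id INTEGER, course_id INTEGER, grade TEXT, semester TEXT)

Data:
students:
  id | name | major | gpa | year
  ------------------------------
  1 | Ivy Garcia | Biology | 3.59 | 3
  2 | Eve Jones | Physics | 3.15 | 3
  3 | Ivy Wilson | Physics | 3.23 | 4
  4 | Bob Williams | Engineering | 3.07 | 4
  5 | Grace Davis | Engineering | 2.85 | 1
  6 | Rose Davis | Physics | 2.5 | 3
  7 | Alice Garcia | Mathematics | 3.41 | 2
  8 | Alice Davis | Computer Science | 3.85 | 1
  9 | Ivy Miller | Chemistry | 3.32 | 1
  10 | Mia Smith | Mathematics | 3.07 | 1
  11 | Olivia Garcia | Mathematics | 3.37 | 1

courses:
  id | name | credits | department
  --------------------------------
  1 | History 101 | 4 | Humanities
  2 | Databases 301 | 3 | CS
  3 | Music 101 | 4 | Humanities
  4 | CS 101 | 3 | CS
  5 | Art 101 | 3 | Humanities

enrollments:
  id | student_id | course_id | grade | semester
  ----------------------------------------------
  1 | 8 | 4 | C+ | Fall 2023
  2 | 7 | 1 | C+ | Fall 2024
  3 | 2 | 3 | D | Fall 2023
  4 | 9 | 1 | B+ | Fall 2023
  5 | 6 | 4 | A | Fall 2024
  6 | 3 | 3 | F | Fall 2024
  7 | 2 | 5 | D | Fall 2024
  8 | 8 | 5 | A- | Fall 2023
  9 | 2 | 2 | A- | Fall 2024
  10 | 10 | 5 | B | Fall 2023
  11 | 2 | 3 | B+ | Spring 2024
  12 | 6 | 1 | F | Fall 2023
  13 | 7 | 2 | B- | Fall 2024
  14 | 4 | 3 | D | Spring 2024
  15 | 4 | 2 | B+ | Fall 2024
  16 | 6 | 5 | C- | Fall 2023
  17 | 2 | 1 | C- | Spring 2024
SELECT student_id, COUNT(*) AS enrollment_count FROM enrollments GROUP BY student_id

Execution result:
student_id | enrollment_count
2 | 5
3 | 1
4 | 2
6 | 3
7 | 2
8 | 2
9 | 1
10 | 1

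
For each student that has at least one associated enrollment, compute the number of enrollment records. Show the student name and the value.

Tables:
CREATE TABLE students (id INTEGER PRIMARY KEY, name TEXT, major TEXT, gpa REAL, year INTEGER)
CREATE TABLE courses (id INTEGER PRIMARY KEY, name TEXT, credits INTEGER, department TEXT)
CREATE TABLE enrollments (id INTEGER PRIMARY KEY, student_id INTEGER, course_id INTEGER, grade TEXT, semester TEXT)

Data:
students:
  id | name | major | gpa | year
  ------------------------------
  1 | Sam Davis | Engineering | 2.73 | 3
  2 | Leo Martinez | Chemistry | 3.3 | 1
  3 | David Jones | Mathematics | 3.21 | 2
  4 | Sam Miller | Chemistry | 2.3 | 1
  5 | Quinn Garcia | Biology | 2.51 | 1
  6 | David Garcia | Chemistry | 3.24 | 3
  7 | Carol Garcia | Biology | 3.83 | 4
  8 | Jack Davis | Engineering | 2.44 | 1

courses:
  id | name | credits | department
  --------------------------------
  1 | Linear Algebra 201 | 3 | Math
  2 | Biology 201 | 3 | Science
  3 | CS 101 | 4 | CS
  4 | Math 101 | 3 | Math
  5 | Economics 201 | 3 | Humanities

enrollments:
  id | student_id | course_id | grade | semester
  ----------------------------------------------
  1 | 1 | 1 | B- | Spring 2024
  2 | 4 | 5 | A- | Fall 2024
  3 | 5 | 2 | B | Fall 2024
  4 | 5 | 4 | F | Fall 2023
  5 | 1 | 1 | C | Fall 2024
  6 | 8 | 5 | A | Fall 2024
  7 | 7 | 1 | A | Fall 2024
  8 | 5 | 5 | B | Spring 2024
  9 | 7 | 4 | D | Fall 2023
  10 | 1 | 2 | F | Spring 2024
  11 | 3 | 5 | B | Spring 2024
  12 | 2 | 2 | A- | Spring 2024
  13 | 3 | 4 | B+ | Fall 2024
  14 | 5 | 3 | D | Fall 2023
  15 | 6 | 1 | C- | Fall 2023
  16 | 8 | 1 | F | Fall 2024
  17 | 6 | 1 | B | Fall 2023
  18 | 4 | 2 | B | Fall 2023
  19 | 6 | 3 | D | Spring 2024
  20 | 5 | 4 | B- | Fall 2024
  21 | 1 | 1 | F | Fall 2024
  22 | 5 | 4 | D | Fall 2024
SELECT p.name, COUNT(*) AS n FROM enrollments c JOIN students p ON c.student_id = p.id GROUP BY p.id, p.name

Execution result:
name | n
Sam Davis | 4
Leo Martinez | 1
David Jones | 2
Sam Miller | 2
Quinn Garcia | 6
David Garcia | 3
Carol Garcia | 2
Jack Davis | 2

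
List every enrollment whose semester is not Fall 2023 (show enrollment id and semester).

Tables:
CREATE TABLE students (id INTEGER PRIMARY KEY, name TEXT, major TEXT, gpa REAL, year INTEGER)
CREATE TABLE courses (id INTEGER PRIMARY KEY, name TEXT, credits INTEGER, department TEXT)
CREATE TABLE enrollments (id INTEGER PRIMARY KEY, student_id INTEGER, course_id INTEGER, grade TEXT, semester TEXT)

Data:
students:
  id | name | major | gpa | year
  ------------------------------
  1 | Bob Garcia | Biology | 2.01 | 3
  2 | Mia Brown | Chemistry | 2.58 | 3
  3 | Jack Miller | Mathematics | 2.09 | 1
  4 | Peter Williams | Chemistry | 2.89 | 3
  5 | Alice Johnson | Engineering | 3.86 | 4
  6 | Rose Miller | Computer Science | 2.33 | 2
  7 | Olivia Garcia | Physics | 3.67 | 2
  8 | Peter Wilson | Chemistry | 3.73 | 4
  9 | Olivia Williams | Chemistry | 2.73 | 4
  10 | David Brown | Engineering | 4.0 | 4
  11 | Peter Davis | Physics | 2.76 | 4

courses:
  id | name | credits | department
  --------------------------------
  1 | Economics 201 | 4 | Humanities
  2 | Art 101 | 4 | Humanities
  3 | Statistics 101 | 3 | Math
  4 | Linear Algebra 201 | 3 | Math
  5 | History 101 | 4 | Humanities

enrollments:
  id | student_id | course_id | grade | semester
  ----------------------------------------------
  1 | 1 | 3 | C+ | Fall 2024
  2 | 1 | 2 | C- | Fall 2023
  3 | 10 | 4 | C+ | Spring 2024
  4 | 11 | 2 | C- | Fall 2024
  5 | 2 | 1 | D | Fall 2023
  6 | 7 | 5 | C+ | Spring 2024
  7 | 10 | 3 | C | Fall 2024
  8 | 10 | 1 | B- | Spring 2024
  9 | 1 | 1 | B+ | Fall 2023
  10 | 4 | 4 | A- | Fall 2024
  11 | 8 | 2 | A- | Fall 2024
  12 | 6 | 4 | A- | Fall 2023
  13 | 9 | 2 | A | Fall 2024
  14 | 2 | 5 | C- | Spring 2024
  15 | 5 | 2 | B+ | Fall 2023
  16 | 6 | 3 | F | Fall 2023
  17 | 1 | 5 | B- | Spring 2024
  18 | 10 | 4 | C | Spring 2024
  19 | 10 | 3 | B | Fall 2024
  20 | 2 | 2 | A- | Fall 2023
SELECT id, semester FROM enrollments WHERE semester <> 'Fall 2023'

Execution result:
id | semester
1 | Fall 2024
3 | Spring 2024
4 | Fall 2024
6 | Spring 2024
7 | Fall 2024
8 | Spring 2024
10 | Fall 2024
11 | Fall 2024
13 | Fall 2024
14 | Spring 2024
17 | Spring 2024
18 | Spring 2024
19 | Fall 2024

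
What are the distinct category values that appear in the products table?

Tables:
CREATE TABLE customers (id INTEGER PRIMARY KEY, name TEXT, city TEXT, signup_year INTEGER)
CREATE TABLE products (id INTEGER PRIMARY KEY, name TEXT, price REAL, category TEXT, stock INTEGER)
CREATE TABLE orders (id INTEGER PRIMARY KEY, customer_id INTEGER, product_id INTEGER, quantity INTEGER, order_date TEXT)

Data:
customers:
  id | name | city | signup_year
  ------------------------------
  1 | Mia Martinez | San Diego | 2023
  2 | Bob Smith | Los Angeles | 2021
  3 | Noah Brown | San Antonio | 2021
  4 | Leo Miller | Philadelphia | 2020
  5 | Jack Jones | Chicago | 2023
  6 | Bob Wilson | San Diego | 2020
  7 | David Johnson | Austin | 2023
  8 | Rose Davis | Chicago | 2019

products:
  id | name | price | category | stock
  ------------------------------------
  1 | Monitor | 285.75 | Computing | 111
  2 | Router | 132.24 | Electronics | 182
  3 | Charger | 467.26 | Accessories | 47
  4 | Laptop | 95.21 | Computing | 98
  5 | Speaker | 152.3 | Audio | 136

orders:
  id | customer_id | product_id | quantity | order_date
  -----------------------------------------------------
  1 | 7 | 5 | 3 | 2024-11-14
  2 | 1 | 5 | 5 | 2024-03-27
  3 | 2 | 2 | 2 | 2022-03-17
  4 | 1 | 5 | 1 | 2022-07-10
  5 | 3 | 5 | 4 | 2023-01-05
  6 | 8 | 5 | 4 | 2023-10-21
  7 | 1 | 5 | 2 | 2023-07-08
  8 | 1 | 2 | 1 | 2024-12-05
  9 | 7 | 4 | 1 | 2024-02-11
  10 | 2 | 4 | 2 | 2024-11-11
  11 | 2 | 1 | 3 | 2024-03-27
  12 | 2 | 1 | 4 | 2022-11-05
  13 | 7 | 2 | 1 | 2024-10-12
SELECT DISTINCT category FROM products

Execution result:
category
Computing
Electronics
Accessories
Audio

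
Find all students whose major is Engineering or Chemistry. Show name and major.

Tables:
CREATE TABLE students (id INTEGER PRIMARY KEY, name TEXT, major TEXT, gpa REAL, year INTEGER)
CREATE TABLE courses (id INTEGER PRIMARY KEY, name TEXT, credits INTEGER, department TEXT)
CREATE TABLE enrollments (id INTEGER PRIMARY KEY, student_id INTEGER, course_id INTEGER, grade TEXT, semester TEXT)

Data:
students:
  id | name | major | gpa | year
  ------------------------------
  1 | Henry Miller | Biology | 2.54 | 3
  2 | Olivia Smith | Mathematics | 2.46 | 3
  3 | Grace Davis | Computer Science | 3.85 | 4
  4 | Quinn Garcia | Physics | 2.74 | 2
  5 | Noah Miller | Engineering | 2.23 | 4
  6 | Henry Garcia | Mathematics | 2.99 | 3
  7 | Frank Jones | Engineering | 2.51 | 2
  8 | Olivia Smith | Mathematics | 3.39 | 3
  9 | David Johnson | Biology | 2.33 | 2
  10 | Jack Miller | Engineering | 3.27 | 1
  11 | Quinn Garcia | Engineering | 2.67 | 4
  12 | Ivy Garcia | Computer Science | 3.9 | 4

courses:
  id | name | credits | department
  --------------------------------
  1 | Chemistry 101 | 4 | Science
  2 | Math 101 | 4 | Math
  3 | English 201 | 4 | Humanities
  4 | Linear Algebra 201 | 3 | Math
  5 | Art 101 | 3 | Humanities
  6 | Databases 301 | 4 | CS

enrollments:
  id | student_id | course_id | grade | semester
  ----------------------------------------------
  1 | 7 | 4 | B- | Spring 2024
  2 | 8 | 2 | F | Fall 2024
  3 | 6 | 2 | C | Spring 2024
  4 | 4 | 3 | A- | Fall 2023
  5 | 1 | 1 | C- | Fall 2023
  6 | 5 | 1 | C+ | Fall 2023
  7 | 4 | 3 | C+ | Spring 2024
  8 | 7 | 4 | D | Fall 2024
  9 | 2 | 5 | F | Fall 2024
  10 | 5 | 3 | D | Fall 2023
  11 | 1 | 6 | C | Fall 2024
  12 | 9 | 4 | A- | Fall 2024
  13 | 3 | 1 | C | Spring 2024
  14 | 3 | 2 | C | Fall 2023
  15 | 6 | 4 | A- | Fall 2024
SELECT name, major FROM students WHERE major IN ('Engineering', 'Chemistry')

Execution result:
name | major
Noah Miller | Engineering
Frank Jones | Engineering
Jack Miller | Engineering
Quinn Garcia | Engineering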